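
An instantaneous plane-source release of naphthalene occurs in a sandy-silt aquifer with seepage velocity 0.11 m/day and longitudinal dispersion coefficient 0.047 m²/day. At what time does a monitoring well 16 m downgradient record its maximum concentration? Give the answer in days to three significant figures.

142 days

For the 1D instantaneous-source solution, setting ∂C/∂t = 0 at fixed x gives v²t² + 2Dt − x² = 0, so t = (√(D² + v²x²) − D)/v².
√(D² + v²x²) = √(0.047² + 0.11² × 16²) = 1.761; v² = 0.0121.
t = (1.761 − 0.047)/0.0121 = 142 days (vs. the pure-advection estimate x/v = 145 d).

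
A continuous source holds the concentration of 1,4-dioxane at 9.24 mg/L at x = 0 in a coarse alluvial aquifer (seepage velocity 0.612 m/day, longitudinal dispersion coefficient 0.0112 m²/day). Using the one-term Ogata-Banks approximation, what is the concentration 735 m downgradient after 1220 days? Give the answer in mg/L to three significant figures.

For a continuous step input, C/C₀ ≈ ½·erfc((x−vt)/(2√(Dt))).
vt = 0.612 × 1220 = 746.64 m and 2√(Dt) = 2√(0.0112 × 1220) = 7.393 m.
Argument (x−vt)/(2√(Dt)) = (735 − 746.64)/7.393 = -1.574; ½·erfc(-1.574) = 0.9870.
C = 9.24 × 0.9870 = 9.12 mg/L.

9.12 mg/L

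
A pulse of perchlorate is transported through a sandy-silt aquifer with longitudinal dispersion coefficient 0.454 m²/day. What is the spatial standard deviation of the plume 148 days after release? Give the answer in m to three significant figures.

11.6 m

Dispersive spreading gives a Gaussian with σ² = 2Dt; advection only shifts the center.
σ = √(2 × 0.454 × 148) = 11.6 m.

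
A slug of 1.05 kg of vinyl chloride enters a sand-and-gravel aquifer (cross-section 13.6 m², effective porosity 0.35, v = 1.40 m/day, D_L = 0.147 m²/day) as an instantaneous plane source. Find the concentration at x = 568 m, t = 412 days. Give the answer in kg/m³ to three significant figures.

0.00581 kg/m³

For an instantaneous plane source, C(x,t) = M/(n_e·A·√(4πDt)) · exp(−(x−vt)²/(4Dt)), with n_e·A the pore (flow) area.
Plume center vt = 1.40 × 412 = 576.8 m, so the well at 568 m is 8.8 m upgradient of the peak.
√(4πDt) = 27.59 m, giving peak height M/(n_e·A·√(4πDt)) = 1.05/(0.35 × 13.6 × 27.59) = 0.007995 kg/m³.
(x−vt)²/(4Dt) = (-8.8)²/(4 × 0.147 × 412) = 0.3197; exp(−0.3197) = 0.7264.
C = 0.007995 × 0.7264 = 0.00581 kg/m³.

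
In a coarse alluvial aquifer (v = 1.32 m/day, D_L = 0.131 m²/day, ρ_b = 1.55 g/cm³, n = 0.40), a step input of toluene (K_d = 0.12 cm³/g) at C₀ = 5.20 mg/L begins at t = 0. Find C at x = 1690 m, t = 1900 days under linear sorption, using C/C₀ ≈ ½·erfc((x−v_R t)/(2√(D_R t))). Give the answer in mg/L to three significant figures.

Retardation factor R = 1 + ρ_b·K_d/n = 1 + 1.55 × 0.12/0.40 = 1.465.
Sorption retards both mechanisms: v_R = v/R = 0.9010 m/day, D_R = D/R = 0.08942 m²/day.
v_R·t = 0.9010 × 1900 = 1711.9 m; 2√(D_R t) = 26.07 m; argument = (1690 − 1711.9)/26.07 = -0.8400.
C = C₀ × ½·erfc(-0.8400) = 5.20 × 0.8826 = 4.59 mg/L.

4.59 mg/L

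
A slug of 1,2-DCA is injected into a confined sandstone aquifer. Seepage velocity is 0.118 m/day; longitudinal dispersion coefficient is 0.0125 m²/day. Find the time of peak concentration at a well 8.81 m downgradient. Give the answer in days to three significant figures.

73.8 days

For the 1D instantaneous-source solution, setting ∂C/∂t = 0 at fixed x gives v²t² + 2Dt − x² = 0, so t = (√(D² + v²x²) − D)/v².
√(D² + v²x²) = √(0.0125² + 0.118² × 8.81²) = 1.040; v² = 0.013924.
t = (1.040 − 0.0125)/0.013924 = 73.8 days (vs. the pure-advection estimate x/v = 74.7 d).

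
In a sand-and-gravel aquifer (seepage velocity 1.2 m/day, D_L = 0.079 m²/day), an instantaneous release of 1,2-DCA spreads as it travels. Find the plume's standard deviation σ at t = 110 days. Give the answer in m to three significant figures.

4.17 m

Dispersive spreading gives a Gaussian with σ² = 2Dt; advection only shifts the center.
σ = √(2 × 0.079 × 110) = 4.17 m.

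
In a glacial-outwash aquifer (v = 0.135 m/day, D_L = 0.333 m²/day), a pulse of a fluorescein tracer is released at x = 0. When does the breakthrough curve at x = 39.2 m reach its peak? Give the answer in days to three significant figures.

For the 1D instantaneous-source solution, setting ∂C/∂t = 0 at fixed x gives v²t² + 2Dt − x² = 0, so t = (√(D² + v²x²) − D)/v².
√(D² + v²x²) = √(0.333² + 0.135² × 39.2²) = 5.302; v² = 0.018225.
t = (5.302 − 0.333)/0.018225 = 273 days (vs. the pure-advection estimate x/v = 290 d).

273 days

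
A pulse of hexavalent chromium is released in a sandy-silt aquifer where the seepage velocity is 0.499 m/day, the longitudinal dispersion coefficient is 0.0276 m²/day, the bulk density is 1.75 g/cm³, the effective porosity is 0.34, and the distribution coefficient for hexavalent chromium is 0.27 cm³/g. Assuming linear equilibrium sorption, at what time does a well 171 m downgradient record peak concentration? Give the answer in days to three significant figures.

819 days

Retardation factor R = 1 + ρ_b·K_d/n = 1 + 1.75 × 0.27/0.34 = 2.390.
Sorption retards both mechanisms: v_R = v/R = 0.2088 m/day, D_R = D/R = 0.01155 m²/day.
Peak time from v_R²t² + 2D_R t − x² = 0: t = (√(D_R² + v_R²x²) − D_R)/v_R².
√(D_R² + v_R²x²) = √(0.01155² + 0.2088² × 171²) = 35.70; v_R² = 0.04360.
t = (35.70 − 0.01155)/0.04360 = 819 days.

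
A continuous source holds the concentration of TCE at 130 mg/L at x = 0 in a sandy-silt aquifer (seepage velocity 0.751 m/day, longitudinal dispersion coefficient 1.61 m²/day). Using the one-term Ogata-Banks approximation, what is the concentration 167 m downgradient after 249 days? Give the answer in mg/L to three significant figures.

98.8 mg/L

For a continuous step input, C/C₀ ≈ ½·erfc((x−vt)/(2√(Dt))).
vt = 0.751 × 249 = 186.999 m and 2√(Dt) = 2√(1.61 × 249) = 40.04 m.
Argument (x−vt)/(2√(Dt)) = (167 − 186.999)/40.04 = -0.4995; ½·erfc(-0.4995) = 0.7600.
C = 130 × 0.7600 = 98.8 mg/L.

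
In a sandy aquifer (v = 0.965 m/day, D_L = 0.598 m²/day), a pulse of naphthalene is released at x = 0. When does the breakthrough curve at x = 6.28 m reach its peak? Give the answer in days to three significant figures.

For the 1D instantaneous-source solution, setting ∂C/∂t = 0 at fixed x gives v²t² + 2Dt − x² = 0, so t = (√(D² + v²x²) − D)/v².
√(D² + v²x²) = √(0.598² + 0.965² × 6.28²) = 6.090; v² = 0.931225.
t = (6.090 − 0.598)/0.931225 = 5.90 days (vs. the pure-advection estimate x/v = 6.51 d).

5.90 days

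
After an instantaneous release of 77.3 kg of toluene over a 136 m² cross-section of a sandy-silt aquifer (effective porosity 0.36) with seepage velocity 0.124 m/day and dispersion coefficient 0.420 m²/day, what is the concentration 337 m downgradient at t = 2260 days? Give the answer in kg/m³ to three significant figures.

0.00619 kg/m³

For an instantaneous plane source, C(x,t) = M/(n_e·A·√(4πDt)) · exp(−(x−vt)²/(4Dt)), with n_e·A the pore (flow) area.
Plume center vt = 0.124 × 2260 = 280.24 m, so the well at 337 m is 56.76 m downgradient of the peak.
√(4πDt) = 109.2 m, giving peak height M/(n_e·A·√(4πDt)) = 77.3/(0.36 × 136 × 109.2) = 0.01446 kg/m³.
(x−vt)²/(4Dt) = (56.76)²/(4 × 0.420 × 2260) = 0.8485; exp(−0.8485) = 0.4281.
C = 0.01446 × 0.4281 = 0.00619 kg/m³.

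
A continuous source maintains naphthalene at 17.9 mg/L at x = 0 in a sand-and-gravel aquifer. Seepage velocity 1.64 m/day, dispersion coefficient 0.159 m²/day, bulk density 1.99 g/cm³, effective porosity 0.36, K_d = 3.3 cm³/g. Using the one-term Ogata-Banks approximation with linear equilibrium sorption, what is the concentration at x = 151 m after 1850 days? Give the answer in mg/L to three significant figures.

15.9 mg/L

Retardation factor R = 1 + ρ_b·K_d/n = 1 + 1.99 × 3.3/0.36 = 19.24.
Sorption retards both mechanisms: v_R = v/R = 0.08524 m/day, D_R = D/R = 0.008264 m²/day.
v_R·t = 0.08524 × 1850 = 157.694 m; 2√(D_R t) = 7.820 m; argument = (151 − 157.694)/7.820 = -0.8560.
C = C₀ × ½·erfc(-0.8560) = 17.9 × 0.8870 = 15.9 mg/L.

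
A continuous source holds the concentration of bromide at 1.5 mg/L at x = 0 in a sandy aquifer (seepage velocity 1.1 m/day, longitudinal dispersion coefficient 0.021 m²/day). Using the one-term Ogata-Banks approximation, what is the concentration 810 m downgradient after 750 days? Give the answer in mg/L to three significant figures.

1.49 mg/L

For a continuous step input, C/C₀ ≈ ½·erfc((x−vt)/(2√(Dt))).
vt = 1.1 × 750 = 825 m and 2√(Dt) = 2√(0.021 × 750) = 7.937 m.
Argument (x−vt)/(2√(Dt)) = (810 − 825)/7.937 = -1.890; ½·erfc(-1.890) = 0.9962.
C = 1.5 × 0.9962 = 1.49 mg/L.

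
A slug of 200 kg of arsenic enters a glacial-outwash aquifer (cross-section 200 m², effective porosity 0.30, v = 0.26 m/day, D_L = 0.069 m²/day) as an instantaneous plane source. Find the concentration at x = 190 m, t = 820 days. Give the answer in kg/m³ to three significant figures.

0.0116 kg/m³

For an instantaneous plane source, C(x,t) = M/(n_e·A·√(4πDt)) · exp(−(x−vt)²/(4Dt)), with n_e·A the pore (flow) area.
Plume center vt = 0.26 × 820 = 213.2 m, so the well at 190 m is 23.2 m upgradient of the peak.
√(4πDt) = 26.66 m, giving peak height M/(n_e·A·√(4πDt)) = 200/(0.30 × 200 × 26.66) = 0.1250 kg/m³.
(x−vt)²/(4Dt) = (-23.2)²/(4 × 0.069 × 820) = 2.378; exp(−2.378) = 0.09274.
C = 0.1250 × 0.09274 = 0.0116 kg/m³.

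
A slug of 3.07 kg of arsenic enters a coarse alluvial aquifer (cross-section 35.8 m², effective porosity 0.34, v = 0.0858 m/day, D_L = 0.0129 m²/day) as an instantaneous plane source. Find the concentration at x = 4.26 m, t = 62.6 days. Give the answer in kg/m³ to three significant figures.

0.0540 kg/m³

For an instantaneous plane source, C(x,t) = M/(n_e·A·√(4πDt)) · exp(−(x−vt)²/(4Dt)), with n_e·A the pore (flow) area.
Plume center vt = 0.0858 × 62.6 = 5.37108 m, so the well at 4.26 m is 1.11108 m upgradient of the peak.
√(4πDt) = 3.186 m, giving peak height M/(n_e·A·√(4πDt)) = 3.07/(0.34 × 35.8 × 3.186) = 0.07916 kg/m³.
(x−vt)²/(4Dt) = (-1.11108)²/(4 × 0.0129 × 62.6) = 0.3822; exp(−0.3822) = 0.6824.
C = 0.07916 × 0.6824 = 0.0540 kg/m³.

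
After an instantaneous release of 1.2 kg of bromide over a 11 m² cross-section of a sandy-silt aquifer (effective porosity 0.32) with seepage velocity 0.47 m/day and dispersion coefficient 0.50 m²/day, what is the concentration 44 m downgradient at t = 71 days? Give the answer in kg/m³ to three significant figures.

0.00728 kg/m³

For an instantaneous plane source, C(x,t) = M/(n_e·A·√(4πDt)) · exp(−(x−vt)²/(4Dt)), with n_e·A the pore (flow) area.
Plume center vt = 0.47 × 71 = 33.37 m, so the well at 44 m is 10.63 m downgradient of the peak.
√(4πDt) = 21.12 m, giving peak height M/(n_e·A·√(4πDt)) = 1.2/(0.32 × 11 × 21.12) = 0.01614 kg/m³.
(x−vt)²/(4Dt) = (10.63)²/(4 × 0.50 × 71) = 0.7958; exp(−0.7958) = 0.4512.
C = 0.01614 × 0.4512 = 0.00728 kg/m³.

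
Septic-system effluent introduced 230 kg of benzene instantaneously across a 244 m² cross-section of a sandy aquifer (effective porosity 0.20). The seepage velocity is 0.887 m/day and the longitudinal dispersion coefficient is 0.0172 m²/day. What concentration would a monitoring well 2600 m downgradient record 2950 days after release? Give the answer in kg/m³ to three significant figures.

For an instantaneous plane source, C(x,t) = M/(n_e·A·√(4πDt)) · exp(−(x−vt)²/(4Dt)), with n_e·A the pore (flow) area.
Plume center vt = 0.887 × 2950 = 2616.65 m, so the well at 2600 m is 16.65 m upgradient of the peak.
√(4πDt) = 25.25 m, giving peak height M/(n_e·A·√(4πDt)) = 230/(0.20 × 244 × 25.25) = 0.1867 kg/m³.
(x−vt)²/(4Dt) = (-16.65)²/(4 × 0.0172 × 2950) = 1.366; exp(−1.366) = 0.2551.
C = 0.1867 × 0.2551 = 0.0476 kg/m³.

0.0476 kg/m³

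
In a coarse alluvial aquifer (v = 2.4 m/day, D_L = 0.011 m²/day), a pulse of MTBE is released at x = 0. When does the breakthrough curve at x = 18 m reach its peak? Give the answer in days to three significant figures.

7.50 days

For the 1D instantaneous-source solution, setting ∂C/∂t = 0 at fixed x gives v²t² + 2Dt − x² = 0, so t = (√(D² + v²x²) − D)/v².
√(D² + v²x²) = √(0.011² + 2.4² × 18²) = 43.20; v² = 5.76.
t = (43.20 − 0.011)/5.76 = 7.50 days (vs. the pure-advection estimate x/v = 7.50 d).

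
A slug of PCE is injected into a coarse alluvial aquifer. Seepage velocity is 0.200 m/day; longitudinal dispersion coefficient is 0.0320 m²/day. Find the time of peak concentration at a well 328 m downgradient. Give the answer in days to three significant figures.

For the 1D instantaneous-source solution, setting ∂C/∂t = 0 at fixed x gives v²t² + 2Dt − x² = 0, so t = (√(D² + v²x²) − D)/v².
√(D² + v²x²) = √(0.0320² + 0.200² × 328²) = 65.60; v² = 0.04.
t = (65.60 − 0.0320)/0.04 = 1640 days (vs. the pure-advection estimate x/v = 1640 d).

1640 days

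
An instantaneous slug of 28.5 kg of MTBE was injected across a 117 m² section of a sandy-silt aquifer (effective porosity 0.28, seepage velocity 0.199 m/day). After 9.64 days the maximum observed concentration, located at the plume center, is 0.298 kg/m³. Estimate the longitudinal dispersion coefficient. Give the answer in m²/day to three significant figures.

0.0704 m²/day

At the plume center C_max = M/(n_e·A·√(4πDt)), so D = M²/(4πt·(n_e·A·C_max)²).
n_e·A·C_max = 0.28 × 117 × 0.298 = 9.762 kg/m.
D = 28.5²/(4π × 9.64 × 9.762²) = 0.0704 m²/day.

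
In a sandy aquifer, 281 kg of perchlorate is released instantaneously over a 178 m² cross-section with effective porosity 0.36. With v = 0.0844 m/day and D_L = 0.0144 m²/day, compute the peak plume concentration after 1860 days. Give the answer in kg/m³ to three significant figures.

0.239 kg/m³

The peak of an instantaneous 1D plume sits at x = vt; there the Gaussian factor is 1 and C_max = M/(n_e·A·√(4πDt)), where n_e·A is the pore area the mass is dissolved in.
√(4πDt) = √(4π × 0.0144 × 1860) = 18.35 m, so C_max = 281/(0.36 × 178 × 18.35) = 0.239 kg/m³.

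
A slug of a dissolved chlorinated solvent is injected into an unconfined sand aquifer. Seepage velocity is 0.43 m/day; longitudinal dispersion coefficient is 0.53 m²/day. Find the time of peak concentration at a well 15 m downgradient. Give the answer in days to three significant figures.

32.1 days

For the 1D instantaneous-source solution, setting ∂C/∂t = 0 at fixed x gives v²t² + 2Dt − x² = 0, so t = (√(D² + v²x²) − D)/v².
√(D² + v²x²) = √(0.53² + 0.43² × 15²) = 6.472; v² = 0.1849.
t = (6.472 − 0.53)/0.1849 = 32.1 days (vs. the pure-advection estimate x/v = 34.9 d).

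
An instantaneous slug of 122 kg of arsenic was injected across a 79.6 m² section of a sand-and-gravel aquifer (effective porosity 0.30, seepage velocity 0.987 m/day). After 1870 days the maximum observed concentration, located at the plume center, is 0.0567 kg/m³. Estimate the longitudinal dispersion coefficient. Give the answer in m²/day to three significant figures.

At the plume center C_max = M/(n_e·A·√(4πDt)), so D = M²/(4πt·(n_e·A·C_max)²).
n_e·A·C_max = 0.30 × 79.6 × 0.0567 = 1.354 kg/m.
D = 122²/(4π × 1870 × 1.354²) = 0.345 m²/day.

0.345 m²/day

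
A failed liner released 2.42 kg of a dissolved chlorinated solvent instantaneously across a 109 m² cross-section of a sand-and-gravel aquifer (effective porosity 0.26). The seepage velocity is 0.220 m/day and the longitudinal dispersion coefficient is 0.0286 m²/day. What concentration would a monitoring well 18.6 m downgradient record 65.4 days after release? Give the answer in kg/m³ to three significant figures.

0.00164 kg/m³

For an instantaneous plane source, C(x,t) = M/(n_e·A·√(4πDt)) · exp(−(x−vt)²/(4Dt)), with n_e·A the pore (flow) area.
Plume center vt = 0.220 × 65.4 = 14.388 m, so the well at 18.6 m is 4.212 m downgradient of the peak.
√(4πDt) = 4.848 m, giving peak height M/(n_e·A·√(4πDt)) = 2.42/(0.26 × 109 × 4.848) = 0.01761 kg/m³.
(x−vt)²/(4Dt) = (4.212)²/(4 × 0.0286 × 65.4) = 2.371; exp(−2.371) = 0.09339.
C = 0.01761 × 0.09339 = 0.00164 kg/m³.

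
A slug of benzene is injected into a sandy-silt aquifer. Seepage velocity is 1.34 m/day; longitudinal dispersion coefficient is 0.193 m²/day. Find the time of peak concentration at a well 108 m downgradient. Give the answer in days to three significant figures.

80.5 days

For the 1D instantaneous-source solution, setting ∂C/∂t = 0 at fixed x gives v²t² + 2Dt − x² = 0, so t = (√(D² + v²x²) − D)/v².
√(D² + v²x²) = √(0.193² + 1.34² × 108²) = 144.7; v² = 1.7956.
t = (144.7 − 0.193)/1.7956 = 80.5 days (vs. the pure-advection estimate x/v = 80.6 d).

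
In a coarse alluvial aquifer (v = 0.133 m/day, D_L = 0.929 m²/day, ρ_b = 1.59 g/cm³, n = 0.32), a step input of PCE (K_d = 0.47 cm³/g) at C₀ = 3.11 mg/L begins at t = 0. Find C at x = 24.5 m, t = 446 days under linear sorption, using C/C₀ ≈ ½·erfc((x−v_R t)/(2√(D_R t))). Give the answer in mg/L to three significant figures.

Retardation factor R = 1 + ρ_b·K_d/n = 1 + 1.59 × 0.47/0.32 = 3.335.
Sorption retards both mechanisms: v_R = v/R = 0.03988 m/day, D_R = D/R = 0.2786 m²/day.
v_R·t = 0.03988 × 446 = 17.78648 m; 2√(D_R t) = 22.29 m; argument = (24.5 − 17.78648)/22.29 = 0.3012.
C = C₀ × ½·erfc(0.3012) = 3.11 × 0.3351 = 1.04 mg/L.

1.04 mg/L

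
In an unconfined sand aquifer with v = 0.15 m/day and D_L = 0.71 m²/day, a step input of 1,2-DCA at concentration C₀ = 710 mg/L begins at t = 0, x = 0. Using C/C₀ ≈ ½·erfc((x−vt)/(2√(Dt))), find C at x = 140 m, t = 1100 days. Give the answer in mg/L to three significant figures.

For a continuous step input, C/C₀ ≈ ½·erfc((x−vt)/(2√(Dt))).
vt = 0.15 × 1100 = 165 m and 2√(Dt) = 2√(0.71 × 1100) = 55.89 m.
Argument (x−vt)/(2√(Dt)) = (140 − 165)/55.89 = -0.4473; ½·erfc(-0.4473) = 0.7365.
C = 710 × 0.7365 = 523 mg/L.

523 mg/L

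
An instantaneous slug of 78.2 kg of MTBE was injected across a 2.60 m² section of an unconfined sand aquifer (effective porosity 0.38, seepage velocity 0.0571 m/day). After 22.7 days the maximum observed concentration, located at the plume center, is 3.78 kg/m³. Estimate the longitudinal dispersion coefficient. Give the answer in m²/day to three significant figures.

At the plume center C_max = M/(n_e·A·√(4πDt)), so D = M²/(4πt·(n_e·A·C_max)²).
n_e·A·C_max = 0.38 × 2.60 × 3.78 = 3.735 kg/m.
D = 78.2²/(4π × 22.7 × 3.735²) = 1.54 m²/day.

1.54 m²/day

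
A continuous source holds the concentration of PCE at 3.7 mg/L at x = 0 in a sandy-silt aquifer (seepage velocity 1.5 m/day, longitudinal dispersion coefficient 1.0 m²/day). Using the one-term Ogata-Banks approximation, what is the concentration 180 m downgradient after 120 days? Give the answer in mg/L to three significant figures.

For a continuous step input, C/C₀ ≈ ½·erfc((x−vt)/(2√(Dt))).
vt = 1.5 × 120 = 180 m and 2√(Dt) = 2√(1.0 × 120) = 21.91 m.
Argument (x−vt)/(2√(Dt)) = (180 − 180)/21.91 = 0; ½·erfc(0) = 0.5000.
C = 3.7 × 0.5000 = 1.85 mg/L.

1.85 mg/L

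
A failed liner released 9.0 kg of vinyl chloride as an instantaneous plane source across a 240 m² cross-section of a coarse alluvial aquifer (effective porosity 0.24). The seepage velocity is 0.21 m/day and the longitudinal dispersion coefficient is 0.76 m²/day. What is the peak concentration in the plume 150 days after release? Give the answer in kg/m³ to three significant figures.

The peak of an instantaneous 1D plume sits at x = vt; there the Gaussian factor is 1 and C_max = M/(n_e·A·√(4πDt)), where n_e·A is the pore area the mass is dissolved in.
√(4πDt) = √(4π × 0.76 × 150) = 37.85 m, so C_max = 9.0/(0.24 × 240 × 37.85) = 0.00413 kg/m³.

0.00413 kg/m³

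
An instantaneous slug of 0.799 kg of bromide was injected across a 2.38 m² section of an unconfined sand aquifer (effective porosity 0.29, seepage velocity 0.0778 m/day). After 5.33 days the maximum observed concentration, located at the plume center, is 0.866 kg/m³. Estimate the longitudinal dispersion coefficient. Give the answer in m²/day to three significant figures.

At the plume center C_max = M/(n_e·A·√(4πDt)), so D = M²/(4πt·(n_e·A·C_max)²).
n_e·A·C_max = 0.29 × 2.38 × 0.866 = 0.5977 kg/m.
D = 0.799²/(4π × 5.33 × 0.5977²) = 0.0267 m²/day.

0.0267 m²/day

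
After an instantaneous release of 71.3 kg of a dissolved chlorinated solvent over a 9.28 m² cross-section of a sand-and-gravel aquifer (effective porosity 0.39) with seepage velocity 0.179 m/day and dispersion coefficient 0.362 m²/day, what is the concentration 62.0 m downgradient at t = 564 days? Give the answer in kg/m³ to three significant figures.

0.0607 kg/m³

For an instantaneous plane source, C(x,t) = M/(n_e·A·√(4πDt)) · exp(−(x−vt)²/(4Dt)), with n_e·A the pore (flow) area.
Plume center vt = 0.179 × 564 = 100.956 m, so the well at 62.0 m is 38.956 m upgradient of the peak.
√(4πDt) = 50.65 m, giving peak height M/(n_e·A·√(4πDt)) = 71.3/(0.39 × 9.28 × 50.65) = 0.3890 kg/m³.
(x−vt)²/(4Dt) = (-38.956)²/(4 × 0.362 × 564) = 1.858; exp(−1.858) = 0.1560.
C = 0.3890 × 0.1560 = 0.0607 kg/m³.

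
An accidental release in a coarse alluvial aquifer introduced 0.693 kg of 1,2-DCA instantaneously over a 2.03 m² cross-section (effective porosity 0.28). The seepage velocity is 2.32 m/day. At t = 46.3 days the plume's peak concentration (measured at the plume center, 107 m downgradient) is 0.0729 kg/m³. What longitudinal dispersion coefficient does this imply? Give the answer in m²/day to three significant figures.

At the plume center C_max = M/(n_e·A·√(4πDt)), so D = M²/(4πt·(n_e·A·C_max)²).
n_e·A·C_max = 0.28 × 2.03 × 0.0729 = 0.04144 kg/m.
D = 0.693²/(4π × 46.3 × 0.04144²) = 0.481 m²/day.

0.481 m²/day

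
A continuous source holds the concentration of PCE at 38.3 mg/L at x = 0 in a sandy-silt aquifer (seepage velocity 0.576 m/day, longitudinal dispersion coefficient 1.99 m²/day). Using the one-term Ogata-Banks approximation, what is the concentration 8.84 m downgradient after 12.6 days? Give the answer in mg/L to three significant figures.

For a continuous step input, C/C₀ ≈ ½·erfc((x−vt)/(2√(Dt))).
vt = 0.576 × 12.6 = 7.2576 m and 2√(Dt) = 2√(1.99 × 12.6) = 10.01 m.
Argument (x−vt)/(2√(Dt)) = (8.84 − 7.2576)/10.01 = 0.1581; ½·erfc(0.1581) = 0.4115.
C = 38.3 × 0.4115 = 15.8 mg/L.

15.8 mg/L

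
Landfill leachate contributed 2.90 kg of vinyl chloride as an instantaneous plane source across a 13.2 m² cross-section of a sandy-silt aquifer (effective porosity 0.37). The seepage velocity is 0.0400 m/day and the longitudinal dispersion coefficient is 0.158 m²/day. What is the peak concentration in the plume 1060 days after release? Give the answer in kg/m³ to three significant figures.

0.0129 kg/m³

The peak of an instantaneous 1D plume sits at x = vt; there the Gaussian factor is 1 and C_max = M/(n_e·A·√(4πDt)), where n_e·A is the pore area the mass is dissolved in.
√(4πDt) = √(4π × 0.158 × 1060) = 45.88 m, so C_max = 2.90/(0.37 × 13.2 × 45.88) = 0.0129 kg/m³.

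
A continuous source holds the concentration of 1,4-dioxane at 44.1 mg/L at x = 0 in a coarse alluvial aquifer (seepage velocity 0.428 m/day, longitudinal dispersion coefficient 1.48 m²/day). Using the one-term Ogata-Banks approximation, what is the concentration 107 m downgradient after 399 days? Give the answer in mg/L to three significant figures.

42.7 mg/L

For a continuous step input, C/C₀ ≈ ½·erfc((x−vt)/(2√(Dt))).
vt = 0.428 × 399 = 170.772 m and 2√(Dt) = 2√(1.48 × 399) = 48.60 m.
Argument (x−vt)/(2√(Dt)) = (107 − 170.772)/48.60 = -1.312; ½·erfc(-1.312) = 0.9682.
C = 44.1 × 0.9682 = 42.7 mg/L.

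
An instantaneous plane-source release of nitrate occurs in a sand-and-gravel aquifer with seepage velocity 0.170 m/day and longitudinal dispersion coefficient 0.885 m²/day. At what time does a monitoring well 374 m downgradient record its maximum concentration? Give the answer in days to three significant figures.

2170 days

For the 1D instantaneous-source solution, setting ∂C/∂t = 0 at fixed x gives v²t² + 2Dt − x² = 0, so t = (√(D² + v²x²) − D)/v².
√(D² + v²x²) = √(0.885² + 0.170² × 374²) = 63.59; v² = 0.0289.
t = (63.59 − 0.885)/0.0289 = 2170 days (vs. the pure-advection estimate x/v = 2200 d).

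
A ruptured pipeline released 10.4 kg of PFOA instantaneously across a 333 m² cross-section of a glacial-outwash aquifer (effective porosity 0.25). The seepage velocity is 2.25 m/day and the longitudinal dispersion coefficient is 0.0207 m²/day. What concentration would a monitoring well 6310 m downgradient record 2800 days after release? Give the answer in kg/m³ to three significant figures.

For an instantaneous plane source, C(x,t) = M/(n_e·A·√(4πDt)) · exp(−(x−vt)²/(4Dt)), with n_e·A the pore (flow) area.
Plume center vt = 2.25 × 2800 = 6300 m, so the well at 6310 m is 10 m downgradient of the peak.
√(4πDt) = 26.99 m, giving peak height M/(n_e·A·√(4πDt)) = 10.4/(0.25 × 333 × 26.99) = 0.004629 kg/m³.
(x−vt)²/(4Dt) = (10)²/(4 × 0.0207 × 2800) = 0.4313; exp(−0.4313) = 0.6497.
C = 0.004629 × 0.6497 = 0.00301 kg/m³.

0.00301 kg/m³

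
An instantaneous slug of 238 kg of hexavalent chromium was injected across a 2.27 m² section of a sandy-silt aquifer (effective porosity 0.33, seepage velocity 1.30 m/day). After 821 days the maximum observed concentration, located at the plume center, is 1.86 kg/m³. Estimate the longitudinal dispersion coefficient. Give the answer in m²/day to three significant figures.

2.83 m²/day

At the plume center C_max = M/(n_e·A·√(4πDt)), so D = M²/(4πt·(n_e·A·C_max)²).
n_e·A·C_max = 0.33 × 2.27 × 1.86 = 1.393 kg/m.
D = 238²/(4π × 821 × 1.393²) = 2.83 m²/day.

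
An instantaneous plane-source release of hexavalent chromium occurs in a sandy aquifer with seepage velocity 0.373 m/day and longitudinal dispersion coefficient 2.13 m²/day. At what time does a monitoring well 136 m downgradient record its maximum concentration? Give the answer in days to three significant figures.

For the 1D instantaneous-source solution, setting ∂C/∂t = 0 at fixed x gives v²t² + 2Dt − x² = 0, so t = (√(D² + v²x²) − D)/v².
√(D² + v²x²) = √(2.13² + 0.373² × 136²) = 50.77; v² = 0.139129.
t = (50.77 − 2.13)/0.139129 = 350 days (vs. the pure-advection estimate x/v = 365 d).

350 days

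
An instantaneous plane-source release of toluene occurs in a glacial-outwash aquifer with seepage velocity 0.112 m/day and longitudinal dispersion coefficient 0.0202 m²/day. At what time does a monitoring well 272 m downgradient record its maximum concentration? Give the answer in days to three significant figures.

2430 days

For the 1D instantaneous-source solution, setting ∂C/∂t = 0 at fixed x gives v²t² + 2Dt − x² = 0, so t = (√(D² + v²x²) − D)/v².
√(D² + v²x²) = √(0.0202² + 0.112² × 272²) = 30.46; v² = 0.012544.
t = (30.46 − 0.0202)/0.012544 = 2430 days (vs. the pure-advection estimate x/v = 2430 d).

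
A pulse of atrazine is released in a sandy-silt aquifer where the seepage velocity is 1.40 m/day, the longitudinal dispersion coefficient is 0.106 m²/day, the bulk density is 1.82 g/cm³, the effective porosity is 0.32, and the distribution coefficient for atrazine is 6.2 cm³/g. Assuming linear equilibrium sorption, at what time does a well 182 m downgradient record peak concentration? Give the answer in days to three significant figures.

Retardation factor R = 1 + ρ_b·K_d/n = 1 + 1.82 × 6.2/0.32 = 36.26.
Sorption retards both mechanisms: v_R = v/R = 0.03861 m/day, D_R = D/R = 0.002923 m²/day.
Peak time from v_R²t² + 2D_R t − x² = 0: t = (√(D_R² + v_R²x²) − D_R)/v_R².
√(D_R² + v_R²x²) = √(0.002923² + 0.03861² × 182²) = 7.027; v_R² = 0.001491.
t = (7.027 − 0.002923)/0.001491 = 4710 days.

4710 days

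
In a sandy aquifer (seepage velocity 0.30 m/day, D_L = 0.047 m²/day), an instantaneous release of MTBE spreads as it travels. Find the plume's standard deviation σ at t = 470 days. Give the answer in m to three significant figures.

Dispersive spreading gives a Gaussian with σ² = 2Dt; advection only shifts the center.
σ = √(2 × 0.047 × 470) = 6.65 m.

6.65 m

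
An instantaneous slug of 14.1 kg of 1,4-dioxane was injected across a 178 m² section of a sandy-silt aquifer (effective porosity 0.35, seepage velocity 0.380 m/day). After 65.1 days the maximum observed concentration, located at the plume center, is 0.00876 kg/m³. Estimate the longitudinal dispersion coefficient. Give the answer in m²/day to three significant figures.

At the plume center C_max = M/(n_e·A·√(4πDt)), so D = M²/(4πt·(n_e·A·C_max)²).
n_e·A·C_max = 0.35 × 178 × 0.00876 = 0.5457 kg/m.
D = 14.1²/(4π × 65.1 × 0.5457²) = 0.816 m²/day.

0.816 m²/day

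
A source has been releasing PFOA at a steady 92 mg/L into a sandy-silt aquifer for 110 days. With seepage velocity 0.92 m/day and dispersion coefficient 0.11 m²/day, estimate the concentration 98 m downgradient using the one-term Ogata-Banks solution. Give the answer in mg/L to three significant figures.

For a continuous step input, C/C₀ ≈ ½·erfc((x−vt)/(2√(Dt))).
vt = 0.92 × 110 = 101.2 m and 2√(Dt) = 2√(0.11 × 110) = 6.957 m.
Argument (x−vt)/(2√(Dt)) = (98 − 101.2)/6.957 = -0.4600; ½·erfc(-0.4600) = 0.7423.
C = 92 × 0.7423 = 68.3 mg/L.

68.3 mg/L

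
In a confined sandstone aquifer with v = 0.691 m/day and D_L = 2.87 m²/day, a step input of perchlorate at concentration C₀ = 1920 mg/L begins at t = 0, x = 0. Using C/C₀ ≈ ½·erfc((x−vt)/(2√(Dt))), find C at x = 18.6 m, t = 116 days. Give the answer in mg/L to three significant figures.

1900 mg/L

For a continuous step input, C/C₀ ≈ ½·erfc((x−vt)/(2√(Dt))).
vt = 0.691 × 116 = 80.156 m and 2√(Dt) = 2√(2.87 × 116) = 36.49 m.
Argument (x−vt)/(2√(Dt)) = (18.6 − 80.156)/36.49 = -1.687; ½·erfc(-1.687) = 0.9915.
C = 1920 × 0.9915 = 1900 mg/L.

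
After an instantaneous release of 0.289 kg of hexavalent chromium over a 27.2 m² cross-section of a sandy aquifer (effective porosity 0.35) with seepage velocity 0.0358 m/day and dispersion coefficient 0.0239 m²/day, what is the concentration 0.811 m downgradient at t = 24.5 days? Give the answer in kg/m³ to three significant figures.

0.0112 kg/m³

For an instantaneous plane source, C(x,t) = M/(n_e·A·√(4πDt)) · exp(−(x−vt)²/(4Dt)), with n_e·A the pore (flow) area.
Plume center vt = 0.0358 × 24.5 = 0.8771 m, so the well at 0.811 m is 0.0661 m upgradient of the peak.
√(4πDt) = 2.713 m, giving peak height M/(n_e·A·√(4πDt)) = 0.289/(0.35 × 27.2 × 2.713) = 0.01119 kg/m³.
(x−vt)²/(4Dt) = (-0.0661)²/(4 × 0.0239 × 24.5) = 0.001865; exp(−0.001865) = 0.9981.
C = 0.01119 × 0.9981 = 0.0112 kg/m³.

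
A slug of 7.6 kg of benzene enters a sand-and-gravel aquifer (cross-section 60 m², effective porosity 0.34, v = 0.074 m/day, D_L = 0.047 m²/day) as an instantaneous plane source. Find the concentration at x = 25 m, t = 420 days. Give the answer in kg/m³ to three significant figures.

For an instantaneous plane source, C(x,t) = M/(n_e·A·√(4πDt)) · exp(−(x−vt)²/(4Dt)), with n_e·A the pore (flow) area.
Plume center vt = 0.074 × 420 = 31.08 m, so the well at 25 m is 6.08 m upgradient of the peak.
√(4πDt) = 15.75 m, giving peak height M/(n_e·A·√(4πDt)) = 7.6/(0.34 × 60 × 15.75) = 0.02365 kg/m³.
(x−vt)²/(4Dt) = (-6.08)²/(4 × 0.047 × 420) = 0.4682; exp(−0.4682) = 0.6261.
C = 0.02365 × 0.6261 = 0.0148 kg/m³.

0.0148 kg/m³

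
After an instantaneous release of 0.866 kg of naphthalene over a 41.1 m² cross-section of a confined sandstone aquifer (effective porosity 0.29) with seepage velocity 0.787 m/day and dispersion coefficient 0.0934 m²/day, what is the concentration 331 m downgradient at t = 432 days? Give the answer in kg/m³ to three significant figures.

0.00196 kg/m³

For an instantaneous plane source, C(x,t) = M/(n_e·A·√(4πDt)) · exp(−(x−vt)²/(4Dt)), with n_e·A the pore (flow) area.
Plume center vt = 0.787 × 432 = 339.984 m, so the well at 331 m is 8.984 m upgradient of the peak.
√(4πDt) = 22.52 m, giving peak height M/(n_e·A·√(4πDt)) = 0.866/(0.29 × 41.1 × 22.52) = 0.003226 kg/m³.
(x−vt)²/(4Dt) = (-8.984)²/(4 × 0.0934 × 432) = 0.5001; exp(−0.5001) = 0.6065.
C = 0.003226 × 0.6065 = 0.00196 kg/m³.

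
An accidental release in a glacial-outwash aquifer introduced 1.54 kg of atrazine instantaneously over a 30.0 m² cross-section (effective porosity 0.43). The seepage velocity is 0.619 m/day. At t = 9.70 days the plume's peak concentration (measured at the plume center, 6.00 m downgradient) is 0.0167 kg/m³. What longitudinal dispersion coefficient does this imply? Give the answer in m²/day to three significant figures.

At the plume center C_max = M/(n_e·A·√(4πDt)), so D = M²/(4πt·(n_e·A·C_max)²).
n_e·A·C_max = 0.43 × 30.0 × 0.0167 = 0.2154 kg/m.
D = 1.54²/(4π × 9.70 × 0.2154²) = 0.419 m²/day.

0.419 m²/day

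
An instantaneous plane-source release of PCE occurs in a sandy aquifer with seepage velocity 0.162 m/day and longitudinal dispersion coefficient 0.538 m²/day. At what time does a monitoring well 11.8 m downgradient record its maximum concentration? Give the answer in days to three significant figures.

55.2 days

For the 1D instantaneous-source solution, setting ∂C/∂t = 0 at fixed x gives v²t² + 2Dt − x² = 0, so t = (√(D² + v²x²) − D)/v².
√(D² + v²x²) = √(0.538² + 0.162² × 11.8²) = 1.986; v² = 0.026244.
t = (1.986 − 0.538)/0.026244 = 55.2 days (vs. the pure-advection estimate x/v = 72.8 d).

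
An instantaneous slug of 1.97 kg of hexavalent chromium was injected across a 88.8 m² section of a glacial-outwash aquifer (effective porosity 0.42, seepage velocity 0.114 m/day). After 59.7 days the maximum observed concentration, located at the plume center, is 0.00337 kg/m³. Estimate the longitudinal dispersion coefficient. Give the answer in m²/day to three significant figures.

0.327 m²/day

At the plume center C_max = M/(n_e·A·√(4πDt)), so D = M²/(4πt·(n_e·A·C_max)²).
n_e·A·C_max = 0.42 × 88.8 × 0.00337 = 0.1257 kg/m.
D = 1.97²/(4π × 59.7 × 0.1257²) = 0.327 m²/day.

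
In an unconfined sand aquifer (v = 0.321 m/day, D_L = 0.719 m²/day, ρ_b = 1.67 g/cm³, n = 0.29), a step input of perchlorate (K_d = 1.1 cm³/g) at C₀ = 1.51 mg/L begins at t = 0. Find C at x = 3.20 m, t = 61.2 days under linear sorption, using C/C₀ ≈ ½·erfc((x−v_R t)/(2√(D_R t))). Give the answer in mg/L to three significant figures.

0.665 mg/L

Retardation factor R = 1 + ρ_b·K_d/n = 1 + 1.67 × 1.1/0.29 = 7.334.
Sorption retards both mechanisms: v_R = v/R = 0.04377 m/day, D_R = D/R = 0.09804 m²/day.
v_R·t = 0.04377 × 61.2 = 2.678724 m; 2√(D_R t) = 4.899 m; argument = (3.20 − 2.678724)/4.899 = 0.1064.
C = C₀ × ½·erfc(0.1064) = 1.51 × 0.4402 = 0.665 mg/L.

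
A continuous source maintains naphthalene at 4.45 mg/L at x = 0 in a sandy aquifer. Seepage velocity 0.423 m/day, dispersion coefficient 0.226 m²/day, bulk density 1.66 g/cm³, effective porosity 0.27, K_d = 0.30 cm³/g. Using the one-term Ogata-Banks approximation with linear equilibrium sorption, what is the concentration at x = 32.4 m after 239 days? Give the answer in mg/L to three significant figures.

3.09 mg/L

Retardation factor R = 1 + ρ_b·K_d/n = 1 + 1.66 × 0.30/0.27 = 2.844.
Sorption retards both mechanisms: v_R = v/R = 0.1487 m/day, D_R = D/R = 0.07947 m²/day.
v_R·t = 0.1487 × 239 = 35.5393 m; 2√(D_R t) = 8.716 m; argument = (32.4 − 35.5393)/8.716 = -0.3602.
C = C₀ × ½·erfc(-0.3602) = 4.45 × 0.6948 = 3.09 mg/L.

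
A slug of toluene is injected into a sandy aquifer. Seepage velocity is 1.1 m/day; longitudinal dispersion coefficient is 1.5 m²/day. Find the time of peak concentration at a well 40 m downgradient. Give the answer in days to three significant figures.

35.1 days

For the 1D instantaneous-source solution, setting ∂C/∂t = 0 at fixed x gives v²t² + 2Dt − x² = 0, so t = (√(D² + v²x²) − D)/v².
√(D² + v²x²) = √(1.5² + 1.1² × 40²) = 44.03; v² = 1.21.
t = (44.03 − 1.5)/1.21 = 35.1 days (vs. the pure-advection estimate x/v = 36.4 d).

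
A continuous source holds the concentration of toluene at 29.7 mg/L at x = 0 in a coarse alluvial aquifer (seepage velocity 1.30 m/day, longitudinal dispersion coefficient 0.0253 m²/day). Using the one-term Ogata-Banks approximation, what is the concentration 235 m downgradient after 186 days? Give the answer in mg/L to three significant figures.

29.3 mg/L

For a continuous step input, C/C₀ ≈ ½·erfc((x−vt)/(2√(Dt))).
vt = 1.30 × 186 = 241.8 m and 2√(Dt) = 2√(0.0253 × 186) = 4.339 m.
Argument (x−vt)/(2√(Dt)) = (235 − 241.8)/4.339 = -1.567; ½·erfc(-1.567) = 0.9867.
C = 29.7 × 0.9867 = 29.3 mg/L.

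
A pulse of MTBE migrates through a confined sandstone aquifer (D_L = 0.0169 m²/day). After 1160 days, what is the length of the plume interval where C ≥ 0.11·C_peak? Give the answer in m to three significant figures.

The plume is Gaussian with σ = √(2Dt) = √(2 × 0.0169 × 1160) = 6.262 m.
C/C_peak = exp(−Δx²/(2σ²)) = 0.11 ⇒ Δx = σ·√(−2 ln 0.11) = 6.262 × 2.101 = 13.16 m.
Width = 2Δx = 26.3 m.

26.3 m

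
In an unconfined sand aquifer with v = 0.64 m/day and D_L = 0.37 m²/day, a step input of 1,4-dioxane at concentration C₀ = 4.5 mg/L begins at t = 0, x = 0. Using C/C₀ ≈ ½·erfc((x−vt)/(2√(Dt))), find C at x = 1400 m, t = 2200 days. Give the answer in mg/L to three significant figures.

2.60 mg/L

For a continuous step input, C/C₀ ≈ ½·erfc((x−vt)/(2√(Dt))).
vt = 0.64 × 2200 = 1408 m and 2√(Dt) = 2√(0.37 × 2200) = 57.06 m.
Argument (x−vt)/(2√(Dt)) = (1400 − 1408)/57.06 = -0.1402; ½·erfc(-0.1402) = 0.5786.
C = 4.5 × 0.5786 = 2.60 mg/L.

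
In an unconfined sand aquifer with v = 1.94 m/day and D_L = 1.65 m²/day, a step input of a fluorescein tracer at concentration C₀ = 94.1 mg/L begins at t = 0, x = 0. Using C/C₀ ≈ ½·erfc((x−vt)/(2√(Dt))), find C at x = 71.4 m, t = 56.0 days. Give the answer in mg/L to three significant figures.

93.8 mg/L

For a continuous step input, C/C₀ ≈ ½·erfc((x−vt)/(2√(Dt))).
vt = 1.94 × 56.0 = 108.64 m and 2√(Dt) = 2√(1.65 × 56.0) = 19.22 m.
Argument (x−vt)/(2√(Dt)) = (71.4 − 108.64)/19.22 = -1.938; ½·erfc(-1.938) = 0.9969.
C = 94.1 × 0.9969 = 93.8 mg/L.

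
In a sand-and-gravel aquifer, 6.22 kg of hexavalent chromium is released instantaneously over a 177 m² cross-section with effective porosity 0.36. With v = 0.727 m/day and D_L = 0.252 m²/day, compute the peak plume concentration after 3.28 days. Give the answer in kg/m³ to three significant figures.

The peak of an instantaneous 1D plume sits at x = vt; there the Gaussian factor is 1 and C_max = M/(n_e·A·√(4πDt)), where n_e·A is the pore area the mass is dissolved in.
√(4πDt) = √(4π × 0.252 × 3.28) = 3.223 m, so C_max = 6.22/(0.36 × 177 × 3.223) = 0.0303 kg/m³.

0.0303 kg/m³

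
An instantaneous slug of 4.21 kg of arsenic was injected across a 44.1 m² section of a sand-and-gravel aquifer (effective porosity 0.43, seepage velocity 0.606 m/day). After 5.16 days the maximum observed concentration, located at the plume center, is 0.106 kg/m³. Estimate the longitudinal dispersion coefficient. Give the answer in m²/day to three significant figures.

At the plume center C_max = M/(n_e·A·√(4πDt)), so D = M²/(4πt·(n_e·A·C_max)²).
n_e·A·C_max = 0.43 × 44.1 × 0.106 = 2.010 kg/m.
D = 4.21²/(4π × 5.16 × 2.010²) = 0.0677 m²/day.

0.0677 m²/day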